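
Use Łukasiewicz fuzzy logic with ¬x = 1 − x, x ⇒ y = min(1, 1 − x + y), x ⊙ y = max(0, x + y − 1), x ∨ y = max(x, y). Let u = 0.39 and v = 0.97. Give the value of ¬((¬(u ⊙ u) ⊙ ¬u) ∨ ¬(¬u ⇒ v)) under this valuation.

u ⊙ u = max(0, 0.39 + 0.39 − 1) = max(0, -0.22) = 0.00
¬(u ⊙ u) = 1 − 0.00 = 1.00
¬u = 1 − 0.39 = 0.61
¬(u ⊙ u) ⊙ ¬u = max(0, 1.00 + 0.61 − 1) = max(0, 0.61) = 0.61
¬u ⇒ v = min(1, 1 − 0.61 + 0.97) = min(1, 1.36) = 1.00
¬(¬u ⇒ v) = 1 − 1.00 = 0.00
(¬(u ⊙ u) ⊙ ¬u) ∨ ¬(¬u ⇒ v) = max(0.61, 0.00) = 0.61
¬((¬(u ⊙ u) ⊙ ¬u) ∨ ¬(¬u ⇒ v)) = 1 − 0.61 = 0.39

0.39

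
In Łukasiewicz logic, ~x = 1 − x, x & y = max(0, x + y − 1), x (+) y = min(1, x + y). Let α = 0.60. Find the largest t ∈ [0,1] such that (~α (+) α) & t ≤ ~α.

0.40

~α = 1 − 0.60 = 0.40
~α (+) α = min(1, 0.40 + 0.60) = min(1, 1.00) = 1.00
So the left factor is ~α (+) α = 1.00.
So the right-hand bound is ~α = 0.40.
The residuum of the Łukasiewicz t-norm gives the supremum: min(1, 1 − 1.00 + 0.40).
1 − 1.00 + 0.40 = 0.40, so t = min(1, 0.40) = 0.40.
Check: 1.00 & 0.40 = max(0, 0.40) = 0.40 ≤ 0.40.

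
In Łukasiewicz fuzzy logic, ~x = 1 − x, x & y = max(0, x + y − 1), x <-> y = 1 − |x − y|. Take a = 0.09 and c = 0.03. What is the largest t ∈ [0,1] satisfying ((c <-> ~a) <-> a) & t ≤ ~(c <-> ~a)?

~a = 1 − 0.09 = 0.91
c <-> ~a = 1 − |0.03 − 0.91| = 1 − 0.88 = 0.12
(c <-> ~a) <-> a = 1 − |0.12 − 0.09| = 1 − 0.03 = 0.97
So the left factor is (c <-> ~a) <-> a = 0.97.
~(c <-> ~a) = 1 − 0.12 = 0.88
So the right-hand bound is ~(c <-> ~a) = 0.88.
The residuum of the Łukasiewicz t-norm gives the supremum: min(1, 1 − 0.97 + 0.88).
1 − 0.97 + 0.88 = 0.91, so t = min(1, 0.91) = 0.91.
Check: 0.97 & 0.91 = max(0, 0.88) = 0.88 ≤ 0.88.

0.91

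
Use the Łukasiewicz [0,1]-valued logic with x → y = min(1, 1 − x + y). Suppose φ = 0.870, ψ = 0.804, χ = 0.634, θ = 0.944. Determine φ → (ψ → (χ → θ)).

χ → θ = min(1, 1 − 0.634 + 0.944) = min(1, 1.310) = 1.000
ψ → (χ → θ) = min(1, 1 − 0.804 + 1.000) = min(1, 1.196) = 1.000
φ → (ψ → (χ → θ)) = min(1, 1 − 0.870 + 1.000) = min(1, 1.130) = 1.000

1.000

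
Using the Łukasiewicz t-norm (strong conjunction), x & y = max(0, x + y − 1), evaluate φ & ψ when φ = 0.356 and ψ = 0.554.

0.000

φ & ψ = max(0, 0.356 + 0.554 − 1) = max(0, -0.090) = 0.000
For comparison, the Gödel (minimum) t-norm min(x, y) would give 0.356.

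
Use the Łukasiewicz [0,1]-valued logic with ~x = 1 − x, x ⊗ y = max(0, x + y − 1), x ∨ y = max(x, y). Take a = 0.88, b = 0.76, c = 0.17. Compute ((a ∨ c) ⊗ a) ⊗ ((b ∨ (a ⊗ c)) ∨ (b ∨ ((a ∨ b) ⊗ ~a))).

a ∨ c = max(0.88, 0.17) = 0.88
(a ∨ c) ⊗ a = max(0, 0.88 + 0.88 − 1) = max(0, 0.76) = 0.76
a ⊗ c = max(0, 0.88 + 0.17 − 1) = max(0, 0.05) = 0.05
b ∨ (a ⊗ c) = max(0.76, 0.05) = 0.76
a ∨ b = max(0.88, 0.76) = 0.88
~a = 1 − 0.88 = 0.12
(a ∨ b) ⊗ ~a = max(0, 0.88 + 0.12 − 1) = max(0, 0.00) = 0.00
b ∨ ((a ∨ b) ⊗ ~a) = max(0.76, 0.00) = 0.76
(b ∨ (a ⊗ c)) ∨ (b ∨ ((a ∨ b) ⊗ ~a)) = max(0.76, 0.76) = 0.76
((a ∨ c) ⊗ a) ⊗ ((b ∨ (a ⊗ c)) ∨ (b ∨ ((a ∨ b) ⊗ ~a))) = max(0, 0.76 + 0.76 − 1) = max(0, 0.52) = 0.52

0.52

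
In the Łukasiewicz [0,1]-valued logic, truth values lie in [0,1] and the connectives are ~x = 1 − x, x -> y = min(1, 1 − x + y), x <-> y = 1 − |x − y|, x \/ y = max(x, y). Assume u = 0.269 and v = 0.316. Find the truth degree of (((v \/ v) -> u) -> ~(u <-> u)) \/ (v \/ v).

v \/ v = max(0.316, 0.316) = 0.316
(v \/ v) -> u = min(1, 1 − 0.316 + 0.269) = min(1, 0.953) = 0.953
u <-> u = 1 − |0.269 − 0.269| = 1 − 0.000 = 1.000
~(u <-> u) = 1 − 1.000 = 0.000
((v \/ v) -> u) -> ~(u <-> u) = min(1, 1 − 0.953 + 0.000) = min(1, 0.047) = 0.047
(((v \/ v) -> u) -> ~(u <-> u)) \/ (v \/ v) = max(0.047, 0.316) = 0.316

0.316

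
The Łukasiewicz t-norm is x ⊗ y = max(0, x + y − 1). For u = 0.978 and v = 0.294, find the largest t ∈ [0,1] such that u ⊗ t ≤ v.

The residuum of the Łukasiewicz t-norm gives the supremum: min(1, 1 − 0.978 + 0.294).
1 − 0.978 + 0.294 = 0.316, so t = min(1, 0.316) = 0.316.
Check: 0.978 ⊗ 0.316 = max(0, 0.294) = 0.294 ≤ 0.294.

0.316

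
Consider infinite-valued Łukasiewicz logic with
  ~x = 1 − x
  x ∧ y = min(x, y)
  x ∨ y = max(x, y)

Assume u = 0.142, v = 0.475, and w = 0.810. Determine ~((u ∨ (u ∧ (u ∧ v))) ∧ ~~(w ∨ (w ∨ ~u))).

u ∧ v = min(0.142, 0.475) = 0.142
u ∧ (u ∧ v) = min(0.142, 0.142) = 0.142
u ∨ (u ∧ (u ∧ v)) = max(0.142, 0.142) = 0.142
~u = 1 − 0.142 = 0.858
w ∨ ~u = max(0.810, 0.858) = 0.858
w ∨ (w ∨ ~u) = max(0.810, 0.858) = 0.858
~(w ∨ (w ∨ ~u)) = 1 − 0.858 = 0.142
~~(w ∨ (w ∨ ~u)) = 1 − 0.142 = 0.858
(u ∨ (u ∧ (u ∧ v))) ∧ ~~(w ∨ (w ∨ ~u)) = min(0.142, 0.858) = 0.142
~((u ∨ (u ∧ (u ∧ v))) ∧ ~~(w ∨ (w ∨ ~u))) = 1 − 0.142 = 0.858

0.858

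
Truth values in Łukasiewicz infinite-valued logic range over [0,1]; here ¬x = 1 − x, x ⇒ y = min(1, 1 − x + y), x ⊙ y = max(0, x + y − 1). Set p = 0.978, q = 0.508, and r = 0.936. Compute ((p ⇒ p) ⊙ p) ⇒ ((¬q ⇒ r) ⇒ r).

p ⇒ p = min(1, 1 − 0.978 + 0.978) = min(1, 1.000) = 1.000
(p ⇒ p) ⊙ p = max(0, 1.000 + 0.978 − 1) = max(0, 0.978) = 0.978
¬q = 1 − 0.508 = 0.492
¬q ⇒ r = min(1, 1 − 0.492 + 0.936) = min(1, 1.444) = 1.000
(¬q ⇒ r) ⇒ r = min(1, 1 − 1.000 + 0.936) = min(1, 0.936) = 0.936
((p ⇒ p) ⊙ p) ⇒ ((¬q ⇒ r) ⇒ r) = min(1, 1 − 0.978 + 0.936) = min(1, 0.958) = 0.958

0.958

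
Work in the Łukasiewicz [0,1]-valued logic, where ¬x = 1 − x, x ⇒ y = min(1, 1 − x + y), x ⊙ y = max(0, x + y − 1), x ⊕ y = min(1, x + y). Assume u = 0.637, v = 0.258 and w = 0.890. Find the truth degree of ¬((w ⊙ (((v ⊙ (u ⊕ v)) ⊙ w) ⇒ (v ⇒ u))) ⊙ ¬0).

0.110

u ⊕ v = min(1, 0.637 + 0.258) = min(1, 0.895) = 0.895
v ⊙ (u ⊕ v) = max(0, 0.258 + 0.895 − 1) = max(0, 0.153) = 0.153
(v ⊙ (u ⊕ v)) ⊙ w = max(0, 0.153 + 0.890 − 1) = max(0, 0.043) = 0.043
v ⇒ u = min(1, 1 − 0.258 + 0.637) = min(1, 1.379) = 1.000
((v ⊙ (u ⊕ v)) ⊙ w) ⇒ (v ⇒ u) = min(1, 1 − 0.043 + 1.000) = min(1, 1.957) = 1.000
w ⊙ (((v ⊙ (u ⊕ v)) ⊙ w) ⇒ (v ⇒ u)) = max(0, 0.890 + 1.000 − 1) = max(0, 0.890) = 0.890
¬0 = 1 − 0.000 = 1.000
(w ⊙ (((v ⊙ (u ⊕ v)) ⊙ w) ⇒ (v ⇒ u))) ⊙ ¬0 = max(0, 0.890 + 1.000 − 1) = max(0, 0.890) = 0.890
¬((w ⊙ (((v ⊙ (u ⊕ v)) ⊙ w) ⇒ (v ⇒ u))) ⊙ ¬0) = 1 − 0.890 = 0.110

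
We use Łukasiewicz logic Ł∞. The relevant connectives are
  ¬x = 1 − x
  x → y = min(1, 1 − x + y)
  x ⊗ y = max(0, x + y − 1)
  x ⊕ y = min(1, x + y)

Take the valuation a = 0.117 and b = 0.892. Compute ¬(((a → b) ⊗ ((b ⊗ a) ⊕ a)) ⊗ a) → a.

0.117

a → b = min(1, 1 − 0.117 + 0.892) = min(1, 1.775) = 1.000
b ⊗ a = max(0, 0.892 + 0.117 − 1) = max(0, 0.009) = 0.009
(b ⊗ a) ⊕ a = min(1, 0.009 + 0.117) = min(1, 0.126) = 0.126
(a → b) ⊗ ((b ⊗ a) ⊕ a) = max(0, 1.000 + 0.126 − 1) = max(0, 0.126) = 0.126
((a → b) ⊗ ((b ⊗ a) ⊕ a)) ⊗ a = max(0, 0.126 + 0.117 − 1) = max(0, -0.757) = 0.000
¬(((a → b) ⊗ ((b ⊗ a) ⊕ a)) ⊗ a) = 1 − 0.000 = 1.000
¬(((a → b) ⊗ ((b ⊗ a) ⊕ a)) ⊗ a) → a = min(1, 1 − 1.000 + 0.117) = min(1, 0.117) = 0.117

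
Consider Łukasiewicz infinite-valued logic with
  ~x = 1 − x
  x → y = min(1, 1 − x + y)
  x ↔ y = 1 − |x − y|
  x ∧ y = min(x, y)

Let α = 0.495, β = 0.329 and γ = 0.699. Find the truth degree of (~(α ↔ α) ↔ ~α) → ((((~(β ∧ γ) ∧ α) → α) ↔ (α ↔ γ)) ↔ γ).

1.000

α ↔ α = 1 − |0.495 − 0.495| = 1 − 0.000 = 1.000
~(α ↔ α) = 1 − 1.000 = 0.000
~α = 1 − 0.495 = 0.505
~(α ↔ α) ↔ ~α = 1 − |0.000 − 0.505| = 1 − 0.505 = 0.495
β ∧ γ = min(0.329, 0.699) = 0.329
~(β ∧ γ) = 1 − 0.329 = 0.671
~(β ∧ γ) ∧ α = min(0.671, 0.495) = 0.495
(~(β ∧ γ) ∧ α) → α = min(1, 1 − 0.495 + 0.495) = min(1, 1.000) = 1.000
α ↔ γ = 1 − |0.495 − 0.699| = 1 − 0.204 = 0.796
((~(β ∧ γ) ∧ α) → α) ↔ (α ↔ γ) = 1 − |1.000 − 0.796| = 1 − 0.204 = 0.796
(((~(β ∧ γ) ∧ α) → α) ↔ (α ↔ γ)) ↔ γ = 1 − |0.796 − 0.699| = 1 − 0.097 = 0.903
(~(α ↔ α) ↔ ~α) → ((((~(β ∧ γ) ∧ α) → α) ↔ (α ↔ γ)) ↔ γ) = min(1, 1 − 0.495 + 0.903) = min(1, 1.408) = 1.000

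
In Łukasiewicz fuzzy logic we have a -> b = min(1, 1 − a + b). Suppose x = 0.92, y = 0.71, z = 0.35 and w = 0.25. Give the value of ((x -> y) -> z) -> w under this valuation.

0.69

x -> y = min(1, 1 − 0.92 + 0.71) = min(1, 0.79) = 0.79
(x -> y) -> z = min(1, 1 − 0.79 + 0.35) = min(1, 0.56) = 0.56
((x -> y) -> z) -> w = min(1, 1 − 0.56 + 0.25) = min(1, 0.69) = 0.69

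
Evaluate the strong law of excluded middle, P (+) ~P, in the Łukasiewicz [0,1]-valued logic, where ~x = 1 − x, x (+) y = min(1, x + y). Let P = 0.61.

1.00

~P = 1 − 0.61 = 0.39
P (+) ~P = min(1, 0.61 + 0.39) = min(1, 1.00) = 1.00
(As expected: always 1 in Ł∞ since a ⊕ (1−a) = 1.)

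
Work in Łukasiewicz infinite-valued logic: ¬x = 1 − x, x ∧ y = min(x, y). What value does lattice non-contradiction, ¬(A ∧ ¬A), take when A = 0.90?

¬A = 1 − 0.90 = 0.10
A ∧ ¬A = min(0.90, 0.10) = 0.10
¬(A ∧ ¬A) = 1 − 0.10 = 0.90
(The value 0.90 < 1 shows this instance is not satisfied; not a Ł∞-tautology — its value is 1 − min(a, 1−a).)

0.90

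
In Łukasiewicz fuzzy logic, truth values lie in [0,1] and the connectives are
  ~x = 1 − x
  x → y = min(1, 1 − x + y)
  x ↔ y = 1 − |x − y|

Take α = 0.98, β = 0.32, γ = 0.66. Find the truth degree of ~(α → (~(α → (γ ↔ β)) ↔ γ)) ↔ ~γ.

γ ↔ β = 1 − |0.66 − 0.32| = 1 − 0.34 = 0.66
α → (γ ↔ β) = min(1, 1 − 0.98 + 0.66) = min(1, 0.68) = 0.68
~(α → (γ ↔ β)) = 1 − 0.68 = 0.32
~(α → (γ ↔ β)) ↔ γ = 1 − |0.32 − 0.66| = 1 − 0.34 = 0.66
α → (~(α → (γ ↔ β)) ↔ γ) = min(1, 1 − 0.98 + 0.66) = min(1, 0.68) = 0.68
~(α → (~(α → (γ ↔ β)) ↔ γ)) = 1 − 0.68 = 0.32
~γ = 1 − 0.66 = 0.34
~(α → (~(α → (γ ↔ β)) ↔ γ)) ↔ ~γ = 1 − |0.32 − 0.34| = 1 − 0.02 = 0.98

0.98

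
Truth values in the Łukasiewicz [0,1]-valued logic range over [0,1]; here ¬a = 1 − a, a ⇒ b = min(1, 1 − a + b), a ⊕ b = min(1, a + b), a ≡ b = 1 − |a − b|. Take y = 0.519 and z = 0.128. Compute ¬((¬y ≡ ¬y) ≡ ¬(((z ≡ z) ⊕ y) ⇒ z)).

¬y = 1 − 0.519 = 0.481
¬y ≡ ¬y = 1 − |0.481 − 0.481| = 1 − 0.000 = 1.000
z ≡ z = 1 − |0.128 − 0.128| = 1 − 0.000 = 1.000
(z ≡ z) ⊕ y = min(1, 1.000 + 0.519) = min(1, 1.519) = 1.000
((z ≡ z) ⊕ y) ⇒ z = min(1, 1 − 1.000 + 0.128) = min(1, 0.128) = 0.128
¬(((z ≡ z) ⊕ y) ⇒ z) = 1 − 0.128 = 0.872
(¬y ≡ ¬y) ≡ ¬(((z ≡ z) ⊕ y) ⇒ z) = 1 − |1.000 − 0.872| = 1 − 0.128 = 0.872
¬((¬y ≡ ¬y) ≡ ¬(((z ≡ z) ⊕ y) ⇒ z)) = 1 − 0.872 = 0.128

0.128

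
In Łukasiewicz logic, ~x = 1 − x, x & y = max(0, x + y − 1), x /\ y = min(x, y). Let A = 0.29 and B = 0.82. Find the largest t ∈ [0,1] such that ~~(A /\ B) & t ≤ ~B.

A /\ B = min(0.29, 0.82) = 0.29
~(A /\ B) = 1 − 0.29 = 0.71
~~(A /\ B) = 1 − 0.71 = 0.29
So the left factor is ~~(A /\ B) = 0.29.
~B = 1 − 0.82 = 0.18
So the right-hand bound is ~B = 0.18.
The residuum of the Łukasiewicz t-norm gives the supremum: min(1, 1 − 0.29 + 0.18).
1 − 0.29 + 0.18 = 0.89, so t = min(1, 0.89) = 0.89.
Check: 0.29 & 0.89 = max(0, 0.18) = 0.18 ≤ 0.18.

0.89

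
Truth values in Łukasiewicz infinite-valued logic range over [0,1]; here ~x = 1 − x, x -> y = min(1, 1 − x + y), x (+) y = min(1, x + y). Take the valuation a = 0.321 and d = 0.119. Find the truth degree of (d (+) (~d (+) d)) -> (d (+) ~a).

0.798

~d = 1 − 0.119 = 0.881
~d (+) d = min(1, 0.881 + 0.119) = min(1, 1.000) = 1.000
d (+) (~d (+) d) = min(1, 0.119 + 1.000) = min(1, 1.119) = 1.000
~a = 1 − 0.321 = 0.679
d (+) ~a = min(1, 0.119 + 0.679) = min(1, 0.798) = 0.798
(d (+) (~d (+) d)) -> (d (+) ~a) = min(1, 1 − 1.000 + 0.798) = min(1, 0.798) = 0.798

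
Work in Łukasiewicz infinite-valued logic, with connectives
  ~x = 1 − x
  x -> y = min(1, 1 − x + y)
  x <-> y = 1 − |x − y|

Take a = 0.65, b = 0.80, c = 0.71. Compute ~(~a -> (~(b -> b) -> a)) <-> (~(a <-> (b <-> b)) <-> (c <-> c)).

~a = 1 − 0.65 = 0.35
b -> b = min(1, 1 − 0.80 + 0.80) = min(1, 1.00) = 1.00
~(b -> b) = 1 − 1.00 = 0.00
~(b -> b) -> a = min(1, 1 − 0.00 + 0.65) = min(1, 1.65) = 1.00
~a -> (~(b -> b) -> a) = min(1, 1 − 0.35 + 1.00) = min(1, 1.65) = 1.00
~(~a -> (~(b -> b) -> a)) = 1 − 1.00 = 0.00
b <-> b = 1 − |0.80 − 0.80| = 1 − 0.00 = 1.00
a <-> (b <-> b) = 1 − |0.65 − 1.00| = 1 − 0.35 = 0.65
~(a <-> (b <-> b)) = 1 − 0.65 = 0.35
c <-> c = 1 − |0.71 − 0.71| = 1 − 0.00 = 1.00
~(a <-> (b <-> b)) <-> (c <-> c) = 1 − |0.35 − 1.00| = 1 − 0.65 = 0.35
~(~a -> (~(b -> b) -> a)) <-> (~(a <-> (b <-> b)) <-> (c <-> c)) = 1 − |0.00 − 0.35| = 1 − 0.35 = 0.65

0.65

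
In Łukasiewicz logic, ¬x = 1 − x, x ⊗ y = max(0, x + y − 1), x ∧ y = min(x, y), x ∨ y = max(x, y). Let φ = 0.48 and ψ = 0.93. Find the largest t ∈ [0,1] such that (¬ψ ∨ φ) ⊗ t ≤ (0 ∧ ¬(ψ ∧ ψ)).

0.52

¬ψ = 1 − 0.93 = 0.07
¬ψ ∨ φ = max(0.07, 0.48) = 0.48
So the left factor is ¬ψ ∨ φ = 0.48.
ψ ∧ ψ = min(0.93, 0.93) = 0.93
¬(ψ ∧ ψ) = 1 − 0.93 = 0.07
0 ∧ ¬(ψ ∧ ψ) = min(0.00, 0.07) = 0.00
So the right-hand bound is 0 ∧ ¬(ψ ∧ ψ) = 0.00.
The residuum of the Łukasiewicz t-norm gives the supremum: min(1, 1 − 0.48 + 0.00).
1 − 0.48 + 0.00 = 0.52, so t = min(1, 0.52) = 0.52.
Check: 0.48 ⊗ 0.52 = max(0, 0.00) = 0.00 ≤ 0.00.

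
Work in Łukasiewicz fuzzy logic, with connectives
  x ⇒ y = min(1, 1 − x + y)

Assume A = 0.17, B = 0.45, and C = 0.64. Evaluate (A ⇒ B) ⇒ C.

A ⇒ B = min(1, 1 − 0.17 + 0.45) = min(1, 1.28) = 1.00
(A ⇒ B) ⇒ C = min(1, 1 − 1.00 + 0.64) = min(1, 0.64) = 0.64

0.64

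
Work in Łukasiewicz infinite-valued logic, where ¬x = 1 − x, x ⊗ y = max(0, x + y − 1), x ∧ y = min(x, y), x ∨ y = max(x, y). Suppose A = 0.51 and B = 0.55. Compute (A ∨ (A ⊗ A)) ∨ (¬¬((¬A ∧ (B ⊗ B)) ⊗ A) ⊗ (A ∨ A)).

0.51

A ⊗ A = max(0, 0.51 + 0.51 − 1) = max(0, 0.02) = 0.02
A ∨ (A ⊗ A) = max(0.51, 0.02) = 0.51
¬A = 1 − 0.51 = 0.49
B ⊗ B = max(0, 0.55 + 0.55 − 1) = max(0, 0.10) = 0.10
¬A ∧ (B ⊗ B) = min(0.49, 0.10) = 0.10
(¬A ∧ (B ⊗ B)) ⊗ A = max(0, 0.10 + 0.51 − 1) = max(0, -0.39) = 0.00
¬((¬A ∧ (B ⊗ B)) ⊗ A) = 1 − 0.00 = 1.00
¬¬((¬A ∧ (B ⊗ B)) ⊗ A) = 1 − 1.00 = 0.00
A ∨ A = max(0.51, 0.51) = 0.51
¬¬((¬A ∧ (B ⊗ B)) ⊗ A) ⊗ (A ∨ A) = max(0, 0.00 + 0.51 − 1) = max(0, -0.49) = 0.00
(A ∨ (A ⊗ A)) ∨ (¬¬((¬A ∧ (B ⊗ B)) ⊗ A) ⊗ (A ∨ A)) = max(0.51, 0.00) = 0.51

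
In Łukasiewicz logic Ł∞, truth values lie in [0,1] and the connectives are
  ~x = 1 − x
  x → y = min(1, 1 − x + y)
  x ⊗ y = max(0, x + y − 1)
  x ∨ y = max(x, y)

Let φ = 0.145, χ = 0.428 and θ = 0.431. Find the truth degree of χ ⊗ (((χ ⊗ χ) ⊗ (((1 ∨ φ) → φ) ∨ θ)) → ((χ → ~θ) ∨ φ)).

0.428

χ ⊗ χ = max(0, 0.428 + 0.428 − 1) = max(0, -0.144) = 0.000
1 ∨ φ = max(1.000, 0.145) = 1.000
(1 ∨ φ) → φ = min(1, 1 − 1.000 + 0.145) = min(1, 0.145) = 0.145
((1 ∨ φ) → φ) ∨ θ = max(0.145, 0.431) = 0.431
(χ ⊗ χ) ⊗ (((1 ∨ φ) → φ) ∨ θ) = max(0, 0.000 + 0.431 − 1) = max(0, -0.569) = 0.000
~θ = 1 − 0.431 = 0.569
χ → ~θ = min(1, 1 − 0.428 + 0.569) = min(1, 1.141) = 1.000
(χ → ~θ) ∨ φ = max(1.000, 0.145) = 1.000
((χ ⊗ χ) ⊗ (((1 ∨ φ) → φ) ∨ θ)) → ((χ → ~θ) ∨ φ) = min(1, 1 − 0.000 + 1.000) = min(1, 2.000) = 1.000
χ ⊗ (((χ ⊗ χ) ⊗ (((1 ∨ φ) → φ) ∨ θ)) → ((χ → ~θ) ∨ φ)) = max(0, 0.428 + 1.000 − 1) = max(0, 0.428) = 0.428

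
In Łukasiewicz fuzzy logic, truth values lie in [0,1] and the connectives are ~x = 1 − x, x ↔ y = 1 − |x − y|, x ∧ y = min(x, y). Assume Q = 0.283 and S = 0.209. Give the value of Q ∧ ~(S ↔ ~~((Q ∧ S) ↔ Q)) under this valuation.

Q ∧ S = min(0.283, 0.209) = 0.209
(Q ∧ S) ↔ Q = 1 − |0.209 − 0.283| = 1 − 0.074 = 0.926
~((Q ∧ S) ↔ Q) = 1 − 0.926 = 0.074
~~((Q ∧ S) ↔ Q) = 1 − 0.074 = 0.926
S ↔ ~~((Q ∧ S) ↔ Q) = 1 − |0.209 − 0.926| = 1 − 0.717 = 0.283
~(S ↔ ~~((Q ∧ S) ↔ Q)) = 1 − 0.283 = 0.717
Q ∧ ~(S ↔ ~~((Q ∧ S) ↔ Q)) = min(0.283, 0.717) = 0.283

0.283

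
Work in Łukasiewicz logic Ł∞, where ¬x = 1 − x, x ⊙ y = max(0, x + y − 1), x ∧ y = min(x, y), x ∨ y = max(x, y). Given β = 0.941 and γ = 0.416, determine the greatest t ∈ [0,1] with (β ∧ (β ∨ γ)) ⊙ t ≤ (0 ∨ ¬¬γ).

β ∨ γ = max(0.941, 0.416) = 0.941
β ∧ (β ∨ γ) = min(0.941, 0.941) = 0.941
So the left factor is β ∧ (β ∨ γ) = 0.941.
¬γ = 1 − 0.416 = 0.584
¬¬γ = 1 − 0.584 = 0.416
0 ∨ ¬¬γ = max(0.000, 0.416) = 0.416
So the right-hand bound is 0 ∨ ¬¬γ = 0.416.
The residuum of the Łukasiewicz t-norm gives the supremum: min(1, 1 − 0.941 + 0.416).
1 − 0.941 + 0.416 = 0.475, so t = min(1, 0.475) = 0.475.
Check: 0.941 ⊙ 0.475 = max(0, 0.416) = 0.416 ≤ 0.416.

0.475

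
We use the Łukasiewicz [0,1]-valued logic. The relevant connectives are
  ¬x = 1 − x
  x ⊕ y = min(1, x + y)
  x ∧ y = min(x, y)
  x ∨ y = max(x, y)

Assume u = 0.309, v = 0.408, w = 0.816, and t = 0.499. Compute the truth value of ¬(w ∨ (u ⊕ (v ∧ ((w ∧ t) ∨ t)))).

w ∧ t = min(0.816, 0.499) = 0.499
(w ∧ t) ∨ t = max(0.499, 0.499) = 0.499
v ∧ ((w ∧ t) ∨ t) = min(0.408, 0.499) = 0.408
u ⊕ (v ∧ ((w ∧ t) ∨ t)) = min(1, 0.309 + 0.408) = min(1, 0.717) = 0.717
w ∨ (u ⊕ (v ∧ ((w ∧ t) ∨ t))) = max(0.816, 0.717) = 0.816
¬(w ∨ (u ⊕ (v ∧ ((w ∧ t) ∨ t)))) = 1 − 0.816 = 0.184

0.184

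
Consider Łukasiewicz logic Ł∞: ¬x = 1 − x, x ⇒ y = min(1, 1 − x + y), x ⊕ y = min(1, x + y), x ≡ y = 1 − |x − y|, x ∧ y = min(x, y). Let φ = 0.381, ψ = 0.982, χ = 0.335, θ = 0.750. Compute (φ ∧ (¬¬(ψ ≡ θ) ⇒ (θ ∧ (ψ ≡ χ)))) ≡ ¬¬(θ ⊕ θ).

ψ ≡ θ = 1 − |0.982 − 0.750| = 1 − 0.232 = 0.768
¬(ψ ≡ θ) = 1 − 0.768 = 0.232
¬¬(ψ ≡ θ) = 1 − 0.232 = 0.768
ψ ≡ χ = 1 − |0.982 − 0.335| = 1 − 0.647 = 0.353
θ ∧ (ψ ≡ χ) = min(0.750, 0.353) = 0.353
¬¬(ψ ≡ θ) ⇒ (θ ∧ (ψ ≡ χ)) = min(1, 1 − 0.768 + 0.353) = min(1, 0.585) = 0.585
φ ∧ (¬¬(ψ ≡ θ) ⇒ (θ ∧ (ψ ≡ χ))) = min(0.381, 0.585) = 0.381
θ ⊕ θ = min(1, 0.750 + 0.750) = min(1, 1.500) = 1.000
¬(θ ⊕ θ) = 1 − 1.000 = 0.000
¬¬(θ ⊕ θ) = 1 − 0.000 = 1.000
(φ ∧ (¬¬(ψ ≡ θ) ⇒ (θ ∧ (ψ ≡ χ)))) ≡ ¬¬(θ ⊕ θ) = 1 − |0.381 − 1.000| = 1 − 0.619 = 0.381

0.381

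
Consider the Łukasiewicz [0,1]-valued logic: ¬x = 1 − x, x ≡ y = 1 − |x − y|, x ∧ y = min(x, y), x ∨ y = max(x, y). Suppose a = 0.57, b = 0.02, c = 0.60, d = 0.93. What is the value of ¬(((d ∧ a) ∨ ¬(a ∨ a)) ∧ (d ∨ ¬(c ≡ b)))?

d ∧ a = min(0.93, 0.57) = 0.57
a ∨ a = max(0.57, 0.57) = 0.57
¬(a ∨ a) = 1 − 0.57 = 0.43
(d ∧ a) ∨ ¬(a ∨ a) = max(0.57, 0.43) = 0.57
c ≡ b = 1 − |0.60 − 0.02| = 1 − 0.58 = 0.42
¬(c ≡ b) = 1 − 0.42 = 0.58
d ∨ ¬(c ≡ b) = max(0.93, 0.58) = 0.93
((d ∧ a) ∨ ¬(a ∨ a)) ∧ (d ∨ ¬(c ≡ b)) = min(0.57, 0.93) = 0.57
¬(((d ∧ a) ∨ ¬(a ∨ a)) ∧ (d ∨ ¬(c ≡ b))) = 1 − 0.57 = 0.43

0.43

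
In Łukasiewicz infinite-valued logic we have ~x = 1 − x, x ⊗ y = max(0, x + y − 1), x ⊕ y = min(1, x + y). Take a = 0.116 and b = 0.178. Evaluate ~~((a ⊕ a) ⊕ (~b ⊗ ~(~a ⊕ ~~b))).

a ⊕ a = min(1, 0.116 + 0.116) = min(1, 0.232) = 0.232
~b = 1 − 0.178 = 0.822
~a = 1 − 0.116 = 0.884
~~b = 1 − 0.822 = 0.178
~a ⊕ ~~b = min(1, 0.884 + 0.178) = min(1, 1.062) = 1.000
~(~a ⊕ ~~b) = 1 − 1.000 = 0.000
~b ⊗ ~(~a ⊕ ~~b) = max(0, 0.822 + 0.000 − 1) = max(0, -0.178) = 0.000
(a ⊕ a) ⊕ (~b ⊗ ~(~a ⊕ ~~b)) = min(1, 0.232 + 0.000) = min(1, 0.232) = 0.232
~((a ⊕ a) ⊕ (~b ⊗ ~(~a ⊕ ~~b))) = 1 − 0.232 = 0.768
~~((a ⊕ a) ⊕ (~b ⊗ ~(~a ⊕ ~~b))) = 1 − 0.768 = 0.232

0.232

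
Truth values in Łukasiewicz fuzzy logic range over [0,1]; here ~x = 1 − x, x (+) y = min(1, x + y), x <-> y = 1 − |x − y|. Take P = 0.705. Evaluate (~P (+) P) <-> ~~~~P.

~P = 1 − 0.705 = 0.295
~P (+) P = min(1, 0.295 + 0.705) = min(1, 1.000) = 1.000
~~P = 1 − 0.295 = 0.705
~~~P = 1 − 0.705 = 0.295
~~~~P = 1 − 0.295 = 0.705
(~P (+) P) <-> ~~~~P = 1 − |1.000 − 0.705| = 1 − 0.295 = 0.705

0.705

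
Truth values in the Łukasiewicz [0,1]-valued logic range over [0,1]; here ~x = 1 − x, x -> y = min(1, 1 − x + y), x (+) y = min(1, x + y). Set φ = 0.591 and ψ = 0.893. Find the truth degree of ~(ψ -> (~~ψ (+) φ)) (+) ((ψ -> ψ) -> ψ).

~ψ = 1 − 0.893 = 0.107
~~ψ = 1 − 0.107 = 0.893
~~ψ (+) φ = min(1, 0.893 + 0.591) = min(1, 1.484) = 1.000
ψ -> (~~ψ (+) φ) = min(1, 1 − 0.893 + 1.000) = min(1, 1.107) = 1.000
~(ψ -> (~~ψ (+) φ)) = 1 − 1.000 = 0.000
ψ -> ψ = min(1, 1 − 0.893 + 0.893) = min(1, 1.000) = 1.000
(ψ -> ψ) -> ψ = min(1, 1 − 1.000 + 0.893) = min(1, 0.893) = 0.893
~(ψ -> (~~ψ (+) φ)) (+) ((ψ -> ψ) -> ψ) = min(1, 0.000 + 0.893) = min(1, 0.893) = 0.893

0.893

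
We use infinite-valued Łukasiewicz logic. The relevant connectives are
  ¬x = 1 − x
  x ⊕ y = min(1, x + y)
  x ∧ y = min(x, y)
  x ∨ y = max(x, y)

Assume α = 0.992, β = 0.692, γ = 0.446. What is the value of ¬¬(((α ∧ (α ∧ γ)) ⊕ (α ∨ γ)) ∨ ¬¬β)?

α ∧ γ = min(0.992, 0.446) = 0.446
α ∧ (α ∧ γ) = min(0.992, 0.446) = 0.446
α ∨ γ = max(0.992, 0.446) = 0.992
(α ∧ (α ∧ γ)) ⊕ (α ∨ γ) = min(1, 0.446 + 0.992) = min(1, 1.438) = 1.000
¬β = 1 − 0.692 = 0.308
¬¬β = 1 − 0.308 = 0.692
((α ∧ (α ∧ γ)) ⊕ (α ∨ γ)) ∨ ¬¬β = max(1.000, 0.692) = 1.000
¬(((α ∧ (α ∧ γ)) ⊕ (α ∨ γ)) ∨ ¬¬β) = 1 − 1.000 = 0.000
¬¬(((α ∧ (α ∧ γ)) ⊕ (α ∨ γ)) ∨ ¬¬β) = 1 − 0.000 = 1.000

1.000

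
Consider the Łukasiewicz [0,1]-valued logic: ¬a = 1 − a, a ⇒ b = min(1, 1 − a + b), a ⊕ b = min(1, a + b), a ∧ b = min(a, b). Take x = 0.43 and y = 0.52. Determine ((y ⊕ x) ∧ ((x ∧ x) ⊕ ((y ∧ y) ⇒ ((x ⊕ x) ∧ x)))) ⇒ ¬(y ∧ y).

y ⊕ x = min(1, 0.52 + 0.43) = min(1, 0.95) = 0.95
x ∧ x = min(0.43, 0.43) = 0.43
y ∧ y = min(0.52, 0.52) = 0.52
x ⊕ x = min(1, 0.43 + 0.43) = min(1, 0.86) = 0.86
(x ⊕ x) ∧ x = min(0.86, 0.43) = 0.43
(y ∧ y) ⇒ ((x ⊕ x) ∧ x) = min(1, 1 − 0.52 + 0.43) = min(1, 0.91) = 0.91
(x ∧ x) ⊕ ((y ∧ y) ⇒ ((x ⊕ x) ∧ x)) = min(1, 0.43 + 0.91) = min(1, 1.34) = 1.00
(y ⊕ x) ∧ ((x ∧ x) ⊕ ((y ∧ y) ⇒ ((x ⊕ x) ∧ x))) = min(0.95, 1.00) = 0.95
¬(y ∧ y) = 1 − 0.52 = 0.48
((y ⊕ x) ∧ ((x ∧ x) ⊕ ((y ∧ y) ⇒ ((x ⊕ x) ∧ x)))) ⇒ ¬(y ∧ y) = min(1, 1 − 0.95 + 0.48) = min(1, 0.53) = 0.53

0.53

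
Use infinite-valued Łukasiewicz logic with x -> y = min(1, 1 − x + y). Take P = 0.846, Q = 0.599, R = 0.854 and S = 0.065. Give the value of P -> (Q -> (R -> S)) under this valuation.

0.766

R -> S = min(1, 1 − 0.854 + 0.065) = min(1, 0.211) = 0.211
Q -> (R -> S) = min(1, 1 − 0.599 + 0.211) = min(1, 0.612) = 0.612
P -> (Q -> (R -> S)) = min(1, 1 − 0.846 + 0.612) = min(1, 0.766) = 0.766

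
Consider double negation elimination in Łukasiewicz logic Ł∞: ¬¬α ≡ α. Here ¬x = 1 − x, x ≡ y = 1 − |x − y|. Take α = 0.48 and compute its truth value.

¬α = 1 − 0.48 = 0.52
¬¬α = 1 − 0.52 = 0.48
¬¬α ≡ α = 1 − |0.48 − 0.48| = 1 − 0.00 = 1.00
(As expected: always 1 in Ł∞ since negation is involutive.)

1.00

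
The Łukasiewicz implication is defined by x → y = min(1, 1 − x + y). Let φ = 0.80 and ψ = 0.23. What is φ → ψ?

0.43

φ → ψ = min(1, 1 − 0.80 + 0.23) = min(1, 0.43) = 0.43
For comparison, the Gödel implication (1 if x ≤ y else y) would give 0.23.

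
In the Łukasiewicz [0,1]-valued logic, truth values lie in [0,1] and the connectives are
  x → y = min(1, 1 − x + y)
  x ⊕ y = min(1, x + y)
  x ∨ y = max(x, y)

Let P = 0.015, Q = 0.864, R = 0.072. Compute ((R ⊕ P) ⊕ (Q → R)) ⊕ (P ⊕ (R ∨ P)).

0.382

R ⊕ P = min(1, 0.072 + 0.015) = min(1, 0.087) = 0.087
Q → R = min(1, 1 − 0.864 + 0.072) = min(1, 0.208) = 0.208
(R ⊕ P) ⊕ (Q → R) = min(1, 0.087 + 0.208) = min(1, 0.295) = 0.295
R ∨ P = max(0.072, 0.015) = 0.072
P ⊕ (R ∨ P) = min(1, 0.015 + 0.072) = min(1, 0.087) = 0.087
((R ⊕ P) ⊕ (Q → R)) ⊕ (P ⊕ (R ∨ P)) = min(1, 0.295 + 0.087) = min(1, 0.382) = 0.382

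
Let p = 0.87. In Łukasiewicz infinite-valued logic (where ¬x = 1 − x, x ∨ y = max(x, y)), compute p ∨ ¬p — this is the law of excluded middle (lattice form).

¬p = 1 − 0.87 = 0.13
p ∨ ¬p = max(0.87, 0.13) = 0.87
(The value 0.87 < 1 shows this instance is not satisfied; not a Ł∞-tautology — its value is max(a, 1−a).)

0.87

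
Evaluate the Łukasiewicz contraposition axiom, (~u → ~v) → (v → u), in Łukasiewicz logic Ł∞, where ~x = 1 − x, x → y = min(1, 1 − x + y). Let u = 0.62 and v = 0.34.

1.00

~u = 1 − 0.62 = 0.38
~v = 1 − 0.34 = 0.66
~u → ~v = min(1, 1 − 0.38 + 0.66) = min(1, 1.28) = 1.00
v → u = min(1, 1 − 0.34 + 0.62) = min(1, 1.28) = 1.00
(~u → ~v) → (v → u) = min(1, 1 − 1.00 + 1.00) = min(1, 1.00) = 1.00
(As expected: an axiom of Ł∞, always 1.)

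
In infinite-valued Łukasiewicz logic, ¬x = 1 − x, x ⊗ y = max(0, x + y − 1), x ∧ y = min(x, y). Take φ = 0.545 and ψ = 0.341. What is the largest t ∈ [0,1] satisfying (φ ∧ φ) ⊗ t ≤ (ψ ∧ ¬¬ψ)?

φ ∧ φ = min(0.545, 0.545) = 0.545
So the left factor is φ ∧ φ = 0.545.
¬ψ = 1 − 0.341 = 0.659
¬¬ψ = 1 − 0.659 = 0.341
ψ ∧ ¬¬ψ = min(0.341, 0.341) = 0.341
So the right-hand bound is ψ ∧ ¬¬ψ = 0.341.
The residuum of the Łukasiewicz t-norm gives the supremum: min(1, 1 − 0.545 + 0.341).
1 − 0.545 + 0.341 = 0.796, so t = min(1, 0.796) = 0.796.
Check: 0.545 ⊗ 0.796 = max(0, 0.341) = 0.341 ≤ 0.341.

0.796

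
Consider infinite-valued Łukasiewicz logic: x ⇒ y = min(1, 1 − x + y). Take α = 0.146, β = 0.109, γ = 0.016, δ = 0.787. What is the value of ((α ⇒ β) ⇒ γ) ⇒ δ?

1.000

α ⇒ β = min(1, 1 − 0.146 + 0.109) = min(1, 0.963) = 0.963
(α ⇒ β) ⇒ γ = min(1, 1 − 0.963 + 0.016) = min(1, 0.053) = 0.053
((α ⇒ β) ⇒ γ) ⇒ δ = min(1, 1 − 0.053 + 0.787) = min(1, 1.734) = 1.000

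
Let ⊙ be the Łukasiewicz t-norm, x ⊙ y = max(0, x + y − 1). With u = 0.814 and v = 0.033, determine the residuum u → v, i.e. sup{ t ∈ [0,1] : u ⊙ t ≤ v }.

0.219

The residuum of the Łukasiewicz t-norm gives the supremum: min(1, 1 − 0.814 + 0.033).
1 − 0.814 + 0.033 = 0.219, so t = min(1, 0.219) = 0.219.
Check: 0.814 ⊙ 0.219 = max(0, 0.033) = 0.033 ≤ 0.033.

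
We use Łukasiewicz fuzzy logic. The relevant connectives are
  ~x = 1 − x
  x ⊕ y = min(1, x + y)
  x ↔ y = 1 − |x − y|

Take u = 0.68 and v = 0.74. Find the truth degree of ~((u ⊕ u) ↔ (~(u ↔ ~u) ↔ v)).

0.38

u ⊕ u = min(1, 0.68 + 0.68) = min(1, 1.36) = 1.00
~u = 1 − 0.68 = 0.32
u ↔ ~u = 1 − |0.68 − 0.32| = 1 − 0.36 = 0.64
~(u ↔ ~u) = 1 − 0.64 = 0.36
~(u ↔ ~u) ↔ v = 1 − |0.36 − 0.74| = 1 − 0.38 = 0.62
(u ⊕ u) ↔ (~(u ↔ ~u) ↔ v) = 1 − |1.00 − 0.62| = 1 − 0.38 = 0.62
~((u ⊕ u) ↔ (~(u ↔ ~u) ↔ v)) = 1 − 0.62 = 0.38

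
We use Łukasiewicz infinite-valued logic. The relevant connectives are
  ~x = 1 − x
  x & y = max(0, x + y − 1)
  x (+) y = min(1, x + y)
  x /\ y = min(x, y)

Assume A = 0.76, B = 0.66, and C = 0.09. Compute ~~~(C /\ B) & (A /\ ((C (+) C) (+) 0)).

C /\ B = min(0.09, 0.66) = 0.09
~(C /\ B) = 1 − 0.09 = 0.91
~~(C /\ B) = 1 − 0.91 = 0.09
~~~(C /\ B) = 1 − 0.09 = 0.91
C (+) C = min(1, 0.09 + 0.09) = min(1, 0.18) = 0.18
(C (+) C) (+) 0 = min(1, 0.18 + 0.00) = min(1, 0.18) = 0.18
A /\ ((C (+) C) (+) 0) = min(0.76, 0.18) = 0.18
~~~(C /\ B) & (A /\ ((C (+) C) (+) 0)) = max(0, 0.91 + 0.18 − 1) = max(0, 0.09) = 0.09

0.09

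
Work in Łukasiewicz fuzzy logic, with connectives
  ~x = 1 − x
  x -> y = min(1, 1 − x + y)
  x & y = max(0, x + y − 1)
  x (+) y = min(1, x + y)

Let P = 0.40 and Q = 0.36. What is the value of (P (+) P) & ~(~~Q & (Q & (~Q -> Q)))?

P (+) P = min(1, 0.40 + 0.40) = min(1, 0.80) = 0.80
~Q = 1 − 0.36 = 0.64
~~Q = 1 − 0.64 = 0.36
~Q -> Q = min(1, 1 − 0.64 + 0.36) = min(1, 0.72) = 0.72
Q & (~Q -> Q) = max(0, 0.36 + 0.72 − 1) = max(0, 0.08) = 0.08
~~Q & (Q & (~Q -> Q)) = max(0, 0.36 + 0.08 − 1) = max(0, -0.56) = 0.00
~(~~Q & (Q & (~Q -> Q))) = 1 − 0.00 = 1.00
(P (+) P) & ~(~~Q & (Q & (~Q -> Q))) = max(0, 0.80 + 1.00 − 1) = max(0, 0.80) = 0.80

0.80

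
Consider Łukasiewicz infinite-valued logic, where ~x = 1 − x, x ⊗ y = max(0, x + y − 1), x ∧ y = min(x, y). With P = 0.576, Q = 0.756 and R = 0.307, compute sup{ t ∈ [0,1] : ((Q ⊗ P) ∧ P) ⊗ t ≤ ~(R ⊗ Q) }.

Q ⊗ P = max(0, 0.756 + 0.576 − 1) = max(0, 0.332) = 0.332
(Q ⊗ P) ∧ P = min(0.332, 0.576) = 0.332
So the left factor is (Q ⊗ P) ∧ P = 0.332.
R ⊗ Q = max(0, 0.307 + 0.756 − 1) = max(0, 0.063) = 0.063
~(R ⊗ Q) = 1 − 0.063 = 0.937
So the right-hand bound is ~(R ⊗ Q) = 0.937.
The residuum of the Łukasiewicz t-norm gives the supremum: min(1, 1 − 0.332 + 0.937).
1 − 0.332 + 0.937 = 1.605, so t = min(1, 1.605) = 1.000.
Check: 0.332 ⊗ 1.000 = max(0, 0.332) = 0.332 ≤ 0.937.

1.000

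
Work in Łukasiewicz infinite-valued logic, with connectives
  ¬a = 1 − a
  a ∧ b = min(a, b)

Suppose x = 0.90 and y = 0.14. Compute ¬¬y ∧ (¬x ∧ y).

¬y = 1 − 0.14 = 0.86
¬¬y = 1 − 0.86 = 0.14
¬x = 1 − 0.90 = 0.10
¬x ∧ y = min(0.10, 0.14) = 0.10
¬¬y ∧ (¬x ∧ y) = min(0.14, 0.10) = 0.10

0.10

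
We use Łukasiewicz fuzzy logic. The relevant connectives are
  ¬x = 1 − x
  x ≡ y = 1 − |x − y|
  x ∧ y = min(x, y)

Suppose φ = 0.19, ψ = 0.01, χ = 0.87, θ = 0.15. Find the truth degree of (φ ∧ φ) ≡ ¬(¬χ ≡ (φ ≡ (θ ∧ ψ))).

φ ∧ φ = min(0.19, 0.19) = 0.19
¬χ = 1 − 0.87 = 0.13
θ ∧ ψ = min(0.15, 0.01) = 0.01
φ ≡ (θ ∧ ψ) = 1 − |0.19 − 0.01| = 1 − 0.18 = 0.82
¬χ ≡ (φ ≡ (θ ∧ ψ)) = 1 − |0.13 − 0.82| = 1 − 0.69 = 0.31
¬(¬χ ≡ (φ ≡ (θ ∧ ψ))) = 1 − 0.31 = 0.69
(φ ∧ φ) ≡ ¬(¬χ ≡ (φ ≡ (θ ∧ ψ))) = 1 − |0.19 − 0.69| = 1 − 0.50 = 0.50

0.50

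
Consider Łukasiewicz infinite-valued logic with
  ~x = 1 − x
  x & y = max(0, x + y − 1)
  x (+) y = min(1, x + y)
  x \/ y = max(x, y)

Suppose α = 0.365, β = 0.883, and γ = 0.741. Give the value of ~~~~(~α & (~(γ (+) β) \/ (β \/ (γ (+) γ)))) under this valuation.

0.635

~α = 1 − 0.365 = 0.635
γ (+) β = min(1, 0.741 + 0.883) = min(1, 1.624) = 1.000
~(γ (+) β) = 1 − 1.000 = 0.000
γ (+) γ = min(1, 0.741 + 0.741) = min(1, 1.482) = 1.000
β \/ (γ (+) γ) = max(0.883, 1.000) = 1.000
~(γ (+) β) \/ (β \/ (γ (+) γ)) = max(0.000, 1.000) = 1.000
~α & (~(γ (+) β) \/ (β \/ (γ (+) γ))) = max(0, 0.635 + 1.000 − 1) = max(0, 0.635) = 0.635
~(~α & (~(γ (+) β) \/ (β \/ (γ (+) γ)))) = 1 − 0.635 = 0.365
~~(~α & (~(γ (+) β) \/ (β \/ (γ (+) γ)))) = 1 − 0.365 = 0.635
~~~(~α & (~(γ (+) β) \/ (β \/ (γ (+) γ)))) = 1 − 0.635 = 0.365
~~~~(~α & (~(γ (+) β) \/ (β \/ (γ (+) γ)))) = 1 − 0.365 = 0.635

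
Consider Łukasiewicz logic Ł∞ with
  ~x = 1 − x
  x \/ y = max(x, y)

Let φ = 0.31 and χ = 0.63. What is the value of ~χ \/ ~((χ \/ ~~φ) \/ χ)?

~χ = 1 − 0.63 = 0.37
~φ = 1 − 0.31 = 0.69
~~φ = 1 − 0.69 = 0.31
χ \/ ~~φ = max(0.63, 0.31) = 0.63
(χ \/ ~~φ) \/ χ = max(0.63, 0.63) = 0.63
~((χ \/ ~~φ) \/ χ) = 1 − 0.63 = 0.37
~χ \/ ~((χ \/ ~~φ) \/ χ) = max(0.37, 0.37) = 0.37

0.37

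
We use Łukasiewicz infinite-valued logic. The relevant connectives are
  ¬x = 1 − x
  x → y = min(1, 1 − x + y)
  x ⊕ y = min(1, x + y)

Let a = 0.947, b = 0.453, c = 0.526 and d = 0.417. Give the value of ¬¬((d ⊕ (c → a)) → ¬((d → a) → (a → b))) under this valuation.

c → a = min(1, 1 − 0.526 + 0.947) = min(1, 1.421) = 1.000
d ⊕ (c → a) = min(1, 0.417 + 1.000) = min(1, 1.417) = 1.000
d → a = min(1, 1 − 0.417 + 0.947) = min(1, 1.530) = 1.000
a → b = min(1, 1 − 0.947 + 0.453) = min(1, 0.506) = 0.506
(d → a) → (a → b) = min(1, 1 − 1.000 + 0.506) = min(1, 0.506) = 0.506
¬((d → a) → (a → b)) = 1 − 0.506 = 0.494
(d ⊕ (c → a)) → ¬((d → a) → (a → b)) = min(1, 1 − 1.000 + 0.494) = min(1, 0.494) = 0.494
¬((d ⊕ (c → a)) → ¬((d → a) → (a → b))) = 1 − 0.494 = 0.506
¬¬((d ⊕ (c → a)) → ¬((d → a) → (a → b))) = 1 − 0.506 = 0.494

0.494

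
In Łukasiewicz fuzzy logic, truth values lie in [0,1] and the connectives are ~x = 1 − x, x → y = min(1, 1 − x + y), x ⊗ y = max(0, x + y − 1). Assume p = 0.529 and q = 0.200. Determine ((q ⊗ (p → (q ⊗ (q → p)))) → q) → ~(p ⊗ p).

0.942

q → p = min(1, 1 − 0.200 + 0.529) = min(1, 1.329) = 1.000
q ⊗ (q → p) = max(0, 0.200 + 1.000 − 1) = max(0, 0.200) = 0.200
p → (q ⊗ (q → p)) = min(1, 1 − 0.529 + 0.200) = min(1, 0.671) = 0.671
q ⊗ (p → (q ⊗ (q → p))) = max(0, 0.200 + 0.671 − 1) = max(0, -0.129) = 0.000
(q ⊗ (p → (q ⊗ (q → p)))) → q = min(1, 1 − 0.000 + 0.200) = min(1, 1.200) = 1.000
p ⊗ p = max(0, 0.529 + 0.529 − 1) = max(0, 0.058) = 0.058
~(p ⊗ p) = 1 − 0.058 = 0.942
((q ⊗ (p → (q ⊗ (q → p)))) → q) → ~(p ⊗ p) = min(1, 1 − 1.000 + 0.942) = min(1, 0.942) = 0.942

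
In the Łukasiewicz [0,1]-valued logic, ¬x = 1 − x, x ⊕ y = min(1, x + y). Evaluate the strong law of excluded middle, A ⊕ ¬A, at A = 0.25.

1.00

¬A = 1 − 0.25 = 0.75
A ⊕ ¬A = min(1, 0.25 + 0.75) = min(1, 1.00) = 1.00
(As expected: always 1 in Ł∞ since a ⊕ (1−a) = 1.)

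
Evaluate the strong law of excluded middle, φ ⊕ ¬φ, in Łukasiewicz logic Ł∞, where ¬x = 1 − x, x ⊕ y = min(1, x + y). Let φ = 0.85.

¬φ = 1 − 0.85 = 0.15
φ ⊕ ¬φ = min(1, 0.85 + 0.15) = min(1, 1.00) = 1.00
(As expected: always 1 in Ł∞ since a ⊕ (1−a) = 1.)

1.00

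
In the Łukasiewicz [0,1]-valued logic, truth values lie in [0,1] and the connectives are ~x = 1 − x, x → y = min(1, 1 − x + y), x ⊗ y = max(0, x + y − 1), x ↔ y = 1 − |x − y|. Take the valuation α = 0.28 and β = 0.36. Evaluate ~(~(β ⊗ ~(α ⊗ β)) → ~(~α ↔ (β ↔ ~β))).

α ⊗ β = max(0, 0.28 + 0.36 − 1) = max(0, -0.36) = 0.00
~(α ⊗ β) = 1 − 0.00 = 1.00
β ⊗ ~(α ⊗ β) = max(0, 0.36 + 1.00 − 1) = max(0, 0.36) = 0.36
~(β ⊗ ~(α ⊗ β)) = 1 − 0.36 = 0.64
~α = 1 − 0.28 = 0.72
~β = 1 − 0.36 = 0.64
β ↔ ~β = 1 − |0.36 − 0.64| = 1 − 0.28 = 0.72
~α ↔ (β ↔ ~β) = 1 − |0.72 − 0.72| = 1 − 0.00 = 1.00
~(~α ↔ (β ↔ ~β)) = 1 − 1.00 = 0.00
~(β ⊗ ~(α ⊗ β)) → ~(~α ↔ (β ↔ ~β)) = min(1, 1 − 0.64 + 0.00) = min(1, 0.36) = 0.36
~(~(β ⊗ ~(α ⊗ β)) → ~(~α ↔ (β ↔ ~β))) = 1 − 0.36 = 0.64

0.64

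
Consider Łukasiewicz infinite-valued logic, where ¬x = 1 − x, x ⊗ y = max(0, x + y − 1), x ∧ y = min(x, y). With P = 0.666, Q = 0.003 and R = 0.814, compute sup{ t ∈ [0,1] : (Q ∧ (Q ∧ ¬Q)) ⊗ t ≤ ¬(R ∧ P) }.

¬Q = 1 − 0.003 = 0.997
Q ∧ ¬Q = min(0.003, 0.997) = 0.003
Q ∧ (Q ∧ ¬Q) = min(0.003, 0.003) = 0.003
So the left factor is Q ∧ (Q ∧ ¬Q) = 0.003.
R ∧ P = min(0.814, 0.666) = 0.666
¬(R ∧ P) = 1 − 0.666 = 0.334
So the right-hand bound is ¬(R ∧ P) = 0.334.
The residuum of the Łukasiewicz t-norm gives the supremum: min(1, 1 − 0.003 + 0.334).
1 − 0.003 + 0.334 = 1.331, so t = min(1, 1.331) = 1.000.
Check: 0.003 ⊗ 1.000 = max(0, 0.003) = 0.003 ≤ 0.334.

1.000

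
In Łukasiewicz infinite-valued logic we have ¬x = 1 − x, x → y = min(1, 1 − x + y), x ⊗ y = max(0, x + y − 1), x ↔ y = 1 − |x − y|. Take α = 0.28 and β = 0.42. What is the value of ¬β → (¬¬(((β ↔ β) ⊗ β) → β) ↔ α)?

¬β = 1 − 0.42 = 0.58
β ↔ β = 1 − |0.42 − 0.42| = 1 − 0.00 = 1.00
(β ↔ β) ⊗ β = max(0, 1.00 + 0.42 − 1) = max(0, 0.42) = 0.42
((β ↔ β) ⊗ β) → β = min(1, 1 − 0.42 + 0.42) = min(1, 1.00) = 1.00
¬(((β ↔ β) ⊗ β) → β) = 1 − 1.00 = 0.00
¬¬(((β ↔ β) ⊗ β) → β) = 1 − 0.00 = 1.00
¬¬(((β ↔ β) ⊗ β) → β) ↔ α = 1 − |1.00 − 0.28| = 1 − 0.72 = 0.28
¬β → (¬¬(((β ↔ β) ⊗ β) → β) ↔ α) = min(1, 1 − 0.58 + 0.28) = min(1, 0.70) = 0.70

0.70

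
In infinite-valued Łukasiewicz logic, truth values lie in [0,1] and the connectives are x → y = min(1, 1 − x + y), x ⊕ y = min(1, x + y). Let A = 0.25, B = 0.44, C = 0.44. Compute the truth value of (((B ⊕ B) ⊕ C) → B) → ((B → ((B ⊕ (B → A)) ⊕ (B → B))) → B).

1.00

B ⊕ B = min(1, 0.44 + 0.44) = min(1, 0.88) = 0.88
(B ⊕ B) ⊕ C = min(1, 0.88 + 0.44) = min(1, 1.32) = 1.00
((B ⊕ B) ⊕ C) → B = min(1, 1 − 1.00 + 0.44) = min(1, 0.44) = 0.44
B → A = min(1, 1 − 0.44 + 0.25) = min(1, 0.81) = 0.81
B ⊕ (B → A) = min(1, 0.44 + 0.81) = min(1, 1.25) = 1.00
B → B = min(1, 1 − 0.44 + 0.44) = min(1, 1.00) = 1.00
(B ⊕ (B → A)) ⊕ (B → B) = min(1, 1.00 + 1.00) = min(1, 2.00) = 1.00
B → ((B ⊕ (B → A)) ⊕ (B → B)) = min(1, 1 − 0.44 + 1.00) = min(1, 1.56) = 1.00
(B → ((B ⊕ (B → A)) ⊕ (B → B))) → B = min(1, 1 − 1.00 + 0.44) = min(1, 0.44) = 0.44
(((B ⊕ B) ⊕ C) → B) → ((B → ((B ⊕ (B → A)) ⊕ (B → B))) → B) = min(1, 1 − 0.44 + 0.44) = min(1, 1.00) = 1.00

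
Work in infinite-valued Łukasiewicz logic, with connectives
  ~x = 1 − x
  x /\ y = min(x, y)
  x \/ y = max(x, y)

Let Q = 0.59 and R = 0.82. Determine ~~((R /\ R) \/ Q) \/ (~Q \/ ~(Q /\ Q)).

R /\ R = min(0.82, 0.82) = 0.82
(R /\ R) \/ Q = max(0.82, 0.59) = 0.82
~((R /\ R) \/ Q) = 1 − 0.82 = 0.18
~~((R /\ R) \/ Q) = 1 − 0.18 = 0.82
~Q = 1 − 0.59 = 0.41
Q /\ Q = min(0.59, 0.59) = 0.59
~(Q /\ Q) = 1 − 0.59 = 0.41
~Q \/ ~(Q /\ Q) = max(0.41, 0.41) = 0.41
~~((R /\ R) \/ Q) \/ (~Q \/ ~(Q /\ Q)) = max(0.82, 0.41) = 0.82

0.82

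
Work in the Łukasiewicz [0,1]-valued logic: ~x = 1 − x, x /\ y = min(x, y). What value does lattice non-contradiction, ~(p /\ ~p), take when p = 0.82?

0.82

~p = 1 − 0.82 = 0.18
p /\ ~p = min(0.82, 0.18) = 0.18
~(p /\ ~p) = 1 − 0.18 = 0.82
(The value 0.82 < 1 shows this instance is not satisfied; not a Ł∞-tautology — its value is 1 − min(a, 1−a).)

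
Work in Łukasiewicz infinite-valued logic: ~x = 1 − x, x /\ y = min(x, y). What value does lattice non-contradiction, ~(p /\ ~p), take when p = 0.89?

~p = 1 − 0.89 = 0.11
p /\ ~p = min(0.89, 0.11) = 0.11
~(p /\ ~p) = 1 − 0.11 = 0.89
(The value 0.89 < 1 shows this instance is not satisfied; not a Ł∞-tautology — its value is 1 − min(a, 1−a).)

0.89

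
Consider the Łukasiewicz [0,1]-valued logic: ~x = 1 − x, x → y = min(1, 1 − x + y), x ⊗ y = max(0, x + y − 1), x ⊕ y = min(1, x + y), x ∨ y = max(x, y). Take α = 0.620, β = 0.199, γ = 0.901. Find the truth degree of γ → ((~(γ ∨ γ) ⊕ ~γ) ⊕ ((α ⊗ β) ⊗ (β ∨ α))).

γ ∨ γ = max(0.901, 0.901) = 0.901
~(γ ∨ γ) = 1 − 0.901 = 0.099
~γ = 1 − 0.901 = 0.099
~(γ ∨ γ) ⊕ ~γ = min(1, 0.099 + 0.099) = min(1, 0.198) = 0.198
α ⊗ β = max(0, 0.620 + 0.199 − 1) = max(0, -0.181) = 0.000
β ∨ α = max(0.199, 0.620) = 0.620
(α ⊗ β) ⊗ (β ∨ α) = max(0, 0.000 + 0.620 − 1) = max(0, -0.380) = 0.000
(~(γ ∨ γ) ⊕ ~γ) ⊕ ((α ⊗ β) ⊗ (β ∨ α)) = min(1, 0.198 + 0.000) = min(1, 0.198) = 0.198
γ → ((~(γ ∨ γ) ⊕ ~γ) ⊕ ((α ⊗ β) ⊗ (β ∨ α))) = min(1, 1 − 0.901 + 0.198) = min(1, 0.297) = 0.297

0.297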